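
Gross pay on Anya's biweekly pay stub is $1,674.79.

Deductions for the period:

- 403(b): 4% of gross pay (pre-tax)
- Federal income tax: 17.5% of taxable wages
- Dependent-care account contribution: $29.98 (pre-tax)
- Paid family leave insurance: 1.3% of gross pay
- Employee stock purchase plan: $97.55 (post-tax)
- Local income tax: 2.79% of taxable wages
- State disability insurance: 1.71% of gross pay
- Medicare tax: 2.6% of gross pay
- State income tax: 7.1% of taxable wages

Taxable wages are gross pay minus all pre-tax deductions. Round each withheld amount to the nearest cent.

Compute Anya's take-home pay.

403(b): $1,674.79 × 0.04 = $66.99
Dependent-care account contribution: $29.98
Pre-tax total = $66.99 + $29.98 = $96.97
Taxable wages = $1,674.79 − $96.97 = $1,577.82
Local income tax: $1,577.82 × 0.0279 = $44.02
Federal income tax: $1,577.82 × 0.175 = $276.12
State income tax: $1,577.82 × 0.071 = $112.03
State disability insurance: $1,674.79 × 0.0171 = $28.64
Paid family leave insurance: $1,674.79 × 0.013 = $21.77
Medicare tax: $1,674.79 × 0.026 = $43.54
Employee stock purchase plan: $97.55
Total deductions = $66.99 + $29.98 + $44.02 + $276.12 + $112.03 + $28.64 + $21.77 + $43.54 + $97.55 = $720.64
Net pay = $1,674.79 − $720.64 = $954.15

$954.15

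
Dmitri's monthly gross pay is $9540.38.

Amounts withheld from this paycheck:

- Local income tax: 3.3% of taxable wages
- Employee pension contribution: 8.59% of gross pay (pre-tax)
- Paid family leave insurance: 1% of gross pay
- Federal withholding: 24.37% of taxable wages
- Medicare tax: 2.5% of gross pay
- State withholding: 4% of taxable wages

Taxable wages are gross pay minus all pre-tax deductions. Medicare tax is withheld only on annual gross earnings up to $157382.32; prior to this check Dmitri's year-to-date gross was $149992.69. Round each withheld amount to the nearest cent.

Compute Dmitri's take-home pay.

$5678.83

Employee pension contribution: $9540.38 × 0.0859 = $819.52
Taxable wages = $9540.38 − $819.52 = $8720.86
State withholding: $8720.86 × 0.04 = $348.83
Local income tax: $8720.86 × 0.033 = $287.79
Federal withholding: $8720.86 × 0.2437 = $2125.27
Paid family leave insurance: $9540.38 × 0.01 = $95.40
Medicare tax: only $157382.32 − $149992.69 = $7389.63 of this check is subject → $7389.63 × 0.025 = $184.74
Total deductions = $819.52 + $348.83 + $287.79 + $2125.27 + $95.40 + $184.74 = $3861.55
Net pay = $9540.38 − $3861.55 = $5678.83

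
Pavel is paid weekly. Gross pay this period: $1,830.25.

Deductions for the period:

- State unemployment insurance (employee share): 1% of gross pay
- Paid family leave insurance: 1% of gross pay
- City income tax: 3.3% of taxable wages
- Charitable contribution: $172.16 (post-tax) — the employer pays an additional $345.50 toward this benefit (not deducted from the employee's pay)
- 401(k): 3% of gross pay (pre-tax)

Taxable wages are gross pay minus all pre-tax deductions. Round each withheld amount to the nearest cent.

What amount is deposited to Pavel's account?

$1,507.99

401(k): $1,830.25 × 0.03 = $54.91
Taxable wages = $1,830.25 − $54.91 = $1,775.34
City income tax: $1,775.34 × 0.033 = $58.59
Paid family leave insurance: $1,830.25 × 0.01 = $18.30
State unemployment insurance (employee share): $1,830.25 × 0.01 = $18.30
Charitable contribution: $172.16
(Employer's $345.50 toward charitable contribution is not withheld from the employee.)
Total deductions = $54.91 + $58.59 + $18.30 + $18.30 + $172.16 = $322.26
Net pay = $1,830.25 − $322.26 = $1,507.99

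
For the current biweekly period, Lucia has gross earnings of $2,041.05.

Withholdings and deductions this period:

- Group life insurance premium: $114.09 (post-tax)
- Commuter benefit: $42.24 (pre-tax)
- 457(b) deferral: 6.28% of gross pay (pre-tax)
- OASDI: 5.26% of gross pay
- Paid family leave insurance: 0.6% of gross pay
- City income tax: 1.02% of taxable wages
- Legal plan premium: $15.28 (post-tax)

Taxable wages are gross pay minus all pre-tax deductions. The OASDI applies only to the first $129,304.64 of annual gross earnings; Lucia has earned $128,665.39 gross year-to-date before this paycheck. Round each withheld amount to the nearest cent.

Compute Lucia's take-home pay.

$1,676.31

457(b) deferral: $2,041.05 × 0.0628 = $128.18
Commuter benefit: $42.24
Pre-tax total = $128.18 + $42.24 = $170.42
Taxable wages = $2,041.05 − $170.42 = $1,870.63
City income tax: $1,870.63 × 0.0102 = $19.08
Paid family leave insurance: $2,041.05 × 0.006 = $12.25
OASDI: only $129,304.64 − $128,665.39 = $639.25 of this check is subject → $639.25 × 0.0526 = $33.62
Group life insurance premium: $114.09
Legal plan premium: $15.28
Total deductions = $128.18 + $42.24 + $19.08 + $12.25 + $33.62 + $114.09 + $15.28 = $364.74
Net pay = $2,041.05 − $364.74 = $1,676.31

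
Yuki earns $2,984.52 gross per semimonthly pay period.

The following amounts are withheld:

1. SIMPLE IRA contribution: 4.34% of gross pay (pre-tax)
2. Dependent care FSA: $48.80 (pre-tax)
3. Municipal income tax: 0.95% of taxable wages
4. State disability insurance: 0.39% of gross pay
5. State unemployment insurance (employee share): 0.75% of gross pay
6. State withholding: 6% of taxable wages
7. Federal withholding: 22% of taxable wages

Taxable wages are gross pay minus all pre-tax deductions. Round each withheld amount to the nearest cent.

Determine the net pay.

$1,959.78

Dependent care FSA: $48.80
SIMPLE IRA contribution: $2,984.52 × 0.0434 = $129.53
Pre-tax total = $48.80 + $129.53 = $178.33
Taxable wages = $2,984.52 − $178.33 = $2,806.19
Municipal income tax: $2,806.19 × 0.0095 = $26.66
State withholding: $2,806.19 × 0.06 = $168.37
Federal withholding: $2,806.19 × 0.22 = $617.36
State unemployment insurance (employee share): $2,984.52 × 0.0075 = $22.38
State disability insurance: $2,984.52 × 0.0039 = $11.64
Total deductions = $48.80 + $129.53 + $26.66 + $168.37 + $617.36 + $22.38 + $11.64 = $1,024.74
Net pay = $2,984.52 − $1,024.74 = $1,959.78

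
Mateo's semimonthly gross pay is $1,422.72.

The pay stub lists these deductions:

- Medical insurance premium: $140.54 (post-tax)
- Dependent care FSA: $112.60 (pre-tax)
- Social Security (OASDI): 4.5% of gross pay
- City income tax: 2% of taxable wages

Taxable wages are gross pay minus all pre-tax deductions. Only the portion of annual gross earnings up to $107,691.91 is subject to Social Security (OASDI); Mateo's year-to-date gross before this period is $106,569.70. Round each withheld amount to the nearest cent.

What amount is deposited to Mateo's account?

Dependent care FSA: $112.60
Taxable wages = $1,422.72 − $112.60 = $1,310.12
City income tax: $1,310.12 × 0.02 = $26.20
Social Security (OASDI): only $107,691.91 − $106,569.70 = $1,122.21 of this check is subject → $1,122.21 × 0.045 = $50.50
Medical insurance premium: $140.54
Total deductions = $112.60 + $26.20 + $50.50 + $140.54 = $329.84
Net pay = $1,422.72 − $329.84 = $1,092.88

$1,092.88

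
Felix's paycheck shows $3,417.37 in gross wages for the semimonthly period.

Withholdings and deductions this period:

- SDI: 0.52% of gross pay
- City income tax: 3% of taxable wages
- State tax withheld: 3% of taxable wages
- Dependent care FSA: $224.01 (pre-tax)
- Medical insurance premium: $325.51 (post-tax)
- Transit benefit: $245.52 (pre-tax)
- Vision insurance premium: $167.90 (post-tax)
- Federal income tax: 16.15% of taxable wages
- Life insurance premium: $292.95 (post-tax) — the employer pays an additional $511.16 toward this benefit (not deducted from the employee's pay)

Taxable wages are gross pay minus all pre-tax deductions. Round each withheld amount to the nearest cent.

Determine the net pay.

Dependent care FSA: $224.01
Transit benefit: $245.52
Pre-tax total = $224.01 + $245.52 = $469.53
Taxable wages = $3,417.37 − $469.53 = $2,947.84
State tax withheld: $2,947.84 × 0.03 = $88.44
Federal income tax: $2,947.84 × 0.1615 = $476.08
City income tax: $2,947.84 × 0.03 = $88.44
SDI: $3,417.37 × 0.0052 = $17.77
Vision insurance premium: $167.90
Medical insurance premium: $325.51
Life insurance premium: $292.95
(Employer's $511.16 toward life insurance premium is not withheld from the employee.)
Total deductions = $224.01 + $245.52 + $88.44 + $476.08 + $88.44 + $17.77 + $167.90 + $325.51 + $292.95 = $1,926.62
Net pay = $3,417.37 − $1,926.62 = $1,490.75

$1,490.75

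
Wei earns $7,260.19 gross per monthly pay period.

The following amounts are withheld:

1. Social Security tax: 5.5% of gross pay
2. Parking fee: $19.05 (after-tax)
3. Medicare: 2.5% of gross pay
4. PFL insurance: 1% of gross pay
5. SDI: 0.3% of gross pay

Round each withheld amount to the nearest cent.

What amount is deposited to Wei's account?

$6,565.95

PFL insurance: $7,260.19 × 0.01 = $72.60
SDI: $7,260.19 × 0.003 = $21.78
Social Security tax: $7,260.19 × 0.055 = $399.31
Medicare: $7,260.19 × 0.025 = $181.50
Parking fee: $19.05
Total deductions = $72.60 + $21.78 + $399.31 + $181.50 + $19.05 = $694.24
Net pay = $7,260.19 − $694.24 = $6,565.95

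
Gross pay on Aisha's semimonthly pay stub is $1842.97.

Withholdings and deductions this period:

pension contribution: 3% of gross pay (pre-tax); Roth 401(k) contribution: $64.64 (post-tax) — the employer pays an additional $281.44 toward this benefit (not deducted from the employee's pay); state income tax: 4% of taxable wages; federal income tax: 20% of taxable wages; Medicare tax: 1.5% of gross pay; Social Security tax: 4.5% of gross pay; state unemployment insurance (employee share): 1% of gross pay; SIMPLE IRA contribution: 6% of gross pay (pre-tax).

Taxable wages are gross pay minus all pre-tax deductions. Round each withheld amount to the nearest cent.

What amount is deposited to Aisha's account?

SIMPLE IRA contribution: $1842.97 × 0.06 = $110.58
Pension contribution: $1842.97 × 0.03 = $55.29
Pre-tax total = $110.58 + $55.29 = $165.87
Taxable wages = $1842.97 − $165.87 = $1677.10
State income tax: $1677.10 × 0.04 = $67.08
Federal income tax: $1677.10 × 0.2 = $335.42
Social Security tax: $1842.97 × 0.045 = $82.93
State unemployment insurance (employee share): $1842.97 × 0.01 = $18.43
Medicare tax: $1842.97 × 0.015 = $27.64
Roth 401(k) contribution: $64.64
(Employer's $281.44 toward Roth 401(k) contribution is not withheld from the employee.)
Total deductions = $110.58 + $55.29 + $67.08 + $335.42 + $82.93 + $18.43 + $27.64 + $64.64 = $762.01
Net pay = $1842.97 − $762.01 = $1080.96

$1080.96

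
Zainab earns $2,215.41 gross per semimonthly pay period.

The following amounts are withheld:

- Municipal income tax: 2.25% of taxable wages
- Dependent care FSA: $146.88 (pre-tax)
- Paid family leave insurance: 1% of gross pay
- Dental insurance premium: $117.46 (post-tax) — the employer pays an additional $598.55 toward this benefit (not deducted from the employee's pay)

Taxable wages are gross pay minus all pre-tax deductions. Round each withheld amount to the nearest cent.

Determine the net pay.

$1,882.38

Dependent care FSA: $146.88
Taxable wages = $2,215.41 − $146.88 = $2,068.53
Municipal income tax: $2,068.53 × 0.0225 = $46.54
Paid family leave insurance: $2,215.41 × 0.01 = $22.15
Dental insurance premium: $117.46
(Employer's $598.55 toward dental insurance premium is not withheld from the employee.)
Total deductions = $146.88 + $46.54 + $22.15 + $117.46 = $333.03
Net pay = $2,215.41 − $333.03 = $1,882.38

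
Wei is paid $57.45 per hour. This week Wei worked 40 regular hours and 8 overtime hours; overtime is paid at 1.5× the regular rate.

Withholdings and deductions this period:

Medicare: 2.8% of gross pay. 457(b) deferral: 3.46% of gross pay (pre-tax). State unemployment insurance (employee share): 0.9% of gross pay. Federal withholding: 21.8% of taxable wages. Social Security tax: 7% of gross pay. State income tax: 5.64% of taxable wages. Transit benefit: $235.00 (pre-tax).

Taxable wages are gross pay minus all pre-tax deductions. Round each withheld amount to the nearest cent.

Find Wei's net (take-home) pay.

Regular pay: 40 × $57.45 = $2298.00
Overtime pay: 8 × $57.45 × 1.5 = $689.40
Gross pay = $2298.00 + $689.40 = $2987.40
457(b) deferral: $2987.40 × 0.0346 = $103.36
Transit benefit: $235.00
Pre-tax total = $103.36 + $235.00 = $338.36
Taxable wages = $2987.40 − $338.36 = $2649.04
State income tax: $2649.04 × 0.0564 = $149.41
Federal withholding: $2649.04 × 0.218 = $577.49
Medicare: $2987.40 × 0.028 = $83.65
Social Security tax: $2987.40 × 0.07 = $209.12
State unemployment insurance (employee share): $2987.40 × 0.009 = $26.89
Total deductions = $103.36 + $235.00 + $149.41 + $577.49 + $83.65 + $209.12 + $26.89 = $1384.92
Net pay = $2987.40 − $1384.92 = $1602.48

$1602.48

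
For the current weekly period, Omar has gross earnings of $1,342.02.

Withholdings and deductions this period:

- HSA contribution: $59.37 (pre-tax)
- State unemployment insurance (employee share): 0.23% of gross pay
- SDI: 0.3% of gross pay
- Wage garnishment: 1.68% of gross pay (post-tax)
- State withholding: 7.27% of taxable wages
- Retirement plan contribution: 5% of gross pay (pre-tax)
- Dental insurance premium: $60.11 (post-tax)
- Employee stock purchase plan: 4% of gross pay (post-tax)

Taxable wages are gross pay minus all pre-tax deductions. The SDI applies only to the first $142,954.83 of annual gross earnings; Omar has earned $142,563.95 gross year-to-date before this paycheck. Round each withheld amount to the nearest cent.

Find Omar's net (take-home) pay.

$986.58

HSA contribution: $59.37
Retirement plan contribution: $1,342.02 × 0.05 = $67.10
Pre-tax total = $59.37 + $67.10 = $126.47
Taxable wages = $1,342.02 − $126.47 = $1,215.55
State withholding: $1,215.55 × 0.0727 = $88.37
SDI: only $142,954.83 − $142,563.95 = $390.88 of this check is subject → $390.88 × 0.003 = $1.17
State unemployment insurance (employee share): $1,342.02 × 0.0023 = $3.09
Wage garnishment: $1,342.02 × 0.0168 = $22.55
Employee stock purchase plan: $1,342.02 × 0.04 = $53.68
Dental insurance premium: $60.11
Total deductions = $59.37 + $67.10 + $88.37 + $1.17 + $3.09 + $22.55 + $53.68 + $60.11 = $355.44
Net pay = $1,342.02 − $355.44 = $986.58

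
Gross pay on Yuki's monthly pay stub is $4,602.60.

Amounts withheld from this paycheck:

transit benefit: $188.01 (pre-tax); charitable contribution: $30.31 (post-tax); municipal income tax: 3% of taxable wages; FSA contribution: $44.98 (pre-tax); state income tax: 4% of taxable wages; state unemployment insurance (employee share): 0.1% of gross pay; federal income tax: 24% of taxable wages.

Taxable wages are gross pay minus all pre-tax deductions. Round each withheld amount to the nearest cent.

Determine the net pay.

FSA contribution: $44.98
Transit benefit: $188.01
Pre-tax total = $44.98 + $188.01 = $232.99
Taxable wages = $4,602.60 − $232.99 = $4,369.61
Federal income tax: $4,369.61 × 0.24 = $1,048.71
State income tax: $4,369.61 × 0.04 = $174.78
Municipal income tax: $4,369.61 × 0.03 = $131.09
State unemployment insurance (employee share): $4,602.60 × 0.001 = $4.60
Charitable contribution: $30.31
Total deductions = $44.98 + $188.01 + $1,048.71 + $174.78 + $131.09 + $4.60 + $30.31 = $1,622.48
Net pay = $4,602.60 − $1,622.48 = $2,980.12

$2,980.12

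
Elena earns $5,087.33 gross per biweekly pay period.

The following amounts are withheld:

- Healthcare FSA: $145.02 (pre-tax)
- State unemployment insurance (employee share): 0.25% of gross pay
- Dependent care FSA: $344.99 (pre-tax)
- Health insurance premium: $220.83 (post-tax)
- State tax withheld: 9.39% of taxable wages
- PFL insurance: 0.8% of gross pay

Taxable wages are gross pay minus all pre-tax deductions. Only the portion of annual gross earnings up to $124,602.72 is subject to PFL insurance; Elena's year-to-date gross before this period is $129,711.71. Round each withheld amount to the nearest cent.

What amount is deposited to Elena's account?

$3,932.08

Healthcare FSA: $145.02
Dependent care FSA: $344.99
Pre-tax total = $145.02 + $344.99 = $490.01
Taxable wages = $5,087.33 − $490.01 = $4,597.32
State tax withheld: $4,597.32 × 0.0939 = $431.69
PFL insurance: annual cap $124,602.72 already reached (YTD $129,711.71), so $0.00
State unemployment insurance (employee share): $5,087.33 × 0.0025 = $12.72
Health insurance premium: $220.83
Total deductions = $145.02 + $344.99 + $431.69 + $0.00 + $12.72 + $220.83 = $1,155.25
Net pay = $5,087.33 − $1,155.25 = $3,932.08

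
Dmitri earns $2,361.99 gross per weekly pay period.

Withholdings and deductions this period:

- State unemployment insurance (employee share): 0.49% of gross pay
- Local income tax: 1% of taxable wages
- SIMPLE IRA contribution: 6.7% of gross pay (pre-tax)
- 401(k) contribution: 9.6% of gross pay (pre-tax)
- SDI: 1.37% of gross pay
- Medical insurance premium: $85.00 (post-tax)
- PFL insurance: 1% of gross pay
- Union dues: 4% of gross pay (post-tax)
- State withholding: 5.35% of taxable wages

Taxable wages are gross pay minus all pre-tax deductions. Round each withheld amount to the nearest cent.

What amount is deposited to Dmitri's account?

$1,604.42

SIMPLE IRA contribution: $2,361.99 × 0.067 = $158.25
401(k) contribution: $2,361.99 × 0.096 = $226.75
Pre-tax total = $158.25 + $226.75 = $385.00
Taxable wages = $2,361.99 − $385.00 = $1,976.99
Local income tax: $1,976.99 × 0.01 = $19.77
State withholding: $1,976.99 × 0.0535 = $105.77
PFL insurance: $2,361.99 × 0.01 = $23.62
State unemployment insurance (employee share): $2,361.99 × 0.0049 = $11.57
SDI: $2,361.99 × 0.0137 = $32.36
Medical insurance premium: $85.00
Union dues: $2,361.99 × 0.04 = $94.48
Total deductions = $158.25 + $226.75 + $19.77 + $105.77 + $23.62 + $11.57 + $32.36 + $85.00 + $94.48 = $757.57
Net pay = $2,361.99 − $757.57 = $1,604.42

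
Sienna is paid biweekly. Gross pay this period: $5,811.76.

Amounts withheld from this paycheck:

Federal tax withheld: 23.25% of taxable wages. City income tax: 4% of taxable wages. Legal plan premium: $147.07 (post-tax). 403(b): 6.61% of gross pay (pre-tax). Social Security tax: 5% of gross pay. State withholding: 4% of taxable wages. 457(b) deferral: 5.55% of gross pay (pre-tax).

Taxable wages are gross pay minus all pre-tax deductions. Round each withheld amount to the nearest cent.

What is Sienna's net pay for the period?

$3,072.07

457(b) deferral: $5,811.76 × 0.0555 = $322.55
403(b): $5,811.76 × 0.0661 = $384.16
Pre-tax total = $322.55 + $384.16 = $706.71
Taxable wages = $5,811.76 − $706.71 = $5,105.05
City income tax: $5,105.05 × 0.04 = $204.20
State withholding: $5,105.05 × 0.04 = $204.20
Federal tax withheld: $5,105.05 × 0.2325 = $1,186.92
Social Security tax: $5,811.76 × 0.05 = $290.59
Legal plan premium: $147.07
Total deductions = $322.55 + $384.16 + $204.20 + $204.20 + $1,186.92 + $290.59 + $147.07 = $2,739.69
Net pay = $5,811.76 − $2,739.69 = $3,072.07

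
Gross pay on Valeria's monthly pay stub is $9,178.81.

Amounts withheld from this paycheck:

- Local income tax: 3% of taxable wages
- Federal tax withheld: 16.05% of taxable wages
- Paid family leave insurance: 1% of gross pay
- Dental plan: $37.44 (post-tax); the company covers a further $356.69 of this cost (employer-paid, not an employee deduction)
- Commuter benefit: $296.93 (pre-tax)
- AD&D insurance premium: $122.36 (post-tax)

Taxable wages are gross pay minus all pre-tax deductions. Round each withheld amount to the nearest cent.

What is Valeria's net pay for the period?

$6,938.29

Commuter benefit: $296.93
Taxable wages = $9,178.81 − $296.93 = $8,881.88
Federal tax withheld: $8,881.88 × 0.1605 = $1,425.54
Local income tax: $8,881.88 × 0.03 = $266.46
Paid family leave insurance: $9,178.81 × 0.01 = $91.79
Dental plan: $37.44
AD&D insurance premium: $122.36
(Employer's $356.69 toward dental plan is not withheld from the employee.)
Total deductions = $296.93 + $1,425.54 + $266.46 + $91.79 + $37.44 + $122.36 = $2,240.52
Net pay = $9,178.81 − $2,240.52 = $6,938.29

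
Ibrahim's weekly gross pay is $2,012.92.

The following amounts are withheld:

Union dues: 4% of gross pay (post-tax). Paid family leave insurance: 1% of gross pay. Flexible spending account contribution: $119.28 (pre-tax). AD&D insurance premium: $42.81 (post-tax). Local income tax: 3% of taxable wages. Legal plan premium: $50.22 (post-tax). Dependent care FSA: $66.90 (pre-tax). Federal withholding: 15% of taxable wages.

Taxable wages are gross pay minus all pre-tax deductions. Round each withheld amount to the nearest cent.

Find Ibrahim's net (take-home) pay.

Flexible spending account contribution: $119.28
Dependent care FSA: $66.90
Pre-tax total = $119.28 + $66.90 = $186.18
Taxable wages = $2,012.92 − $186.18 = $1,826.74
Local income tax: $1,826.74 × 0.03 = $54.80
Federal withholding: $1,826.74 × 0.15 = $274.01
Paid family leave insurance: $2,012.92 × 0.01 = $20.13
AD&D insurance premium: $42.81
Legal plan premium: $50.22
Union dues: $2,012.92 × 0.04 = $80.52
Total deductions = $119.28 + $66.90 + $54.80 + $274.01 + $20.13 + $42.81 + $50.22 + $80.52 = $708.67
Net pay = $2,012.92 − $708.67 = $1,304.25

$1,304.25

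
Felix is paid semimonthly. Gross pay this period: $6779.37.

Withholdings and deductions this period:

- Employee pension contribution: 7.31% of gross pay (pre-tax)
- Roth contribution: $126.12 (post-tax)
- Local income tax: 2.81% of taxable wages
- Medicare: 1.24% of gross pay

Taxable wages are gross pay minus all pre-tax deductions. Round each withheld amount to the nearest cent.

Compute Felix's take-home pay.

Employee pension contribution: $6779.37 × 0.0731 = $495.57
Taxable wages = $6779.37 − $495.57 = $6283.80
Local income tax: $6283.80 × 0.0281 = $176.57
Medicare: $6779.37 × 0.0124 = $84.06
Roth contribution: $126.12
Total deductions = $495.57 + $176.57 + $84.06 + $126.12 = $882.32
Net pay = $6779.37 − $882.32 = $5897.05

$5897.05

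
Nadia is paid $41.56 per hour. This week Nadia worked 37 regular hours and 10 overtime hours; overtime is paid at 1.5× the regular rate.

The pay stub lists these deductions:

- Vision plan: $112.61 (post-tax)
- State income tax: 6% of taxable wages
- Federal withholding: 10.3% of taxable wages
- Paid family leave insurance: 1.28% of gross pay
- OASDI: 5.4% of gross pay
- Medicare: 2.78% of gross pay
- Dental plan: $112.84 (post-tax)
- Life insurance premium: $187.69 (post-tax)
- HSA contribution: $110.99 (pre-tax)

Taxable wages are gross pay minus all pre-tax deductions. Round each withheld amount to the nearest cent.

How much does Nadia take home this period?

Regular pay: 37 × $41.56 = $1,537.72
Overtime pay: 10 × $41.56 × 1.5 = $623.40
Gross pay = $1,537.72 + $623.40 = $2,161.12
HSA contribution: $110.99
Taxable wages = $2,161.12 − $110.99 = $2,050.13
Federal withholding: $2,050.13 × 0.103 = $211.16
State income tax: $2,050.13 × 0.06 = $123.01
OASDI: $2,161.12 × 0.054 = $116.70
Paid family leave insurance: $2,161.12 × 0.0128 = $27.66
Medicare: $2,161.12 × 0.0278 = $60.08
Dental plan: $112.84
Life insurance premium: $187.69
Vision plan: $112.61
Total deductions = $110.99 + $211.16 + $123.01 + $116.70 + $27.66 + $60.08 + $112.84 + $187.69 + $112.61 = $1,062.74
Net pay = $2,161.12 − $1,062.74 = $1,098.38

$1,098.38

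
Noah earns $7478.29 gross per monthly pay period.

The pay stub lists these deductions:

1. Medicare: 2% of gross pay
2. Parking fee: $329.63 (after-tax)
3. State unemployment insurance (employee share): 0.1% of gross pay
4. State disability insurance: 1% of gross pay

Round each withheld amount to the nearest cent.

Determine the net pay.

$6916.83

State disability insurance: $7478.29 × 0.01 = $74.78
Medicare: $7478.29 × 0.02 = $149.57
State unemployment insurance (employee share): $7478.29 × 0.001 = $7.48
Parking fee: $329.63
Total deductions = $74.78 + $149.57 + $7.48 + $329.63 = $561.46
Net pay = $7478.29 − $561.46 = $6916.83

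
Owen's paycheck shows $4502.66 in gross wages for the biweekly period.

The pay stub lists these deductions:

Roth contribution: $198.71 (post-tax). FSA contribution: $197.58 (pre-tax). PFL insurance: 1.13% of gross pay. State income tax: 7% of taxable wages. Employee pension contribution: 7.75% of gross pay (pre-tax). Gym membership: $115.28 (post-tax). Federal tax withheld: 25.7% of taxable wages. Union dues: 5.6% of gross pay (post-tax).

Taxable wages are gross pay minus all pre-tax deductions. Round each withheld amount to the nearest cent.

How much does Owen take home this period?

$2045.45

FSA contribution: $197.58
Employee pension contribution: $4502.66 × 0.0775 = $348.96
Pre-tax total = $197.58 + $348.96 = $546.54
Taxable wages = $4502.66 − $546.54 = $3956.12
Federal tax withheld: $3956.12 × 0.257 = $1016.72
State income tax: $3956.12 × 0.07 = $276.93
PFL insurance: $4502.66 × 0.0113 = $50.88
Union dues: $4502.66 × 0.056 = $252.15
Roth contribution: $198.71
Gym membership: $115.28
Total deductions = $197.58 + $348.96 + $1016.72 + $276.93 + $50.88 + $252.15 + $198.71 + $115.28 = $2457.21
Net pay = $4502.66 − $2457.21 = $2045.45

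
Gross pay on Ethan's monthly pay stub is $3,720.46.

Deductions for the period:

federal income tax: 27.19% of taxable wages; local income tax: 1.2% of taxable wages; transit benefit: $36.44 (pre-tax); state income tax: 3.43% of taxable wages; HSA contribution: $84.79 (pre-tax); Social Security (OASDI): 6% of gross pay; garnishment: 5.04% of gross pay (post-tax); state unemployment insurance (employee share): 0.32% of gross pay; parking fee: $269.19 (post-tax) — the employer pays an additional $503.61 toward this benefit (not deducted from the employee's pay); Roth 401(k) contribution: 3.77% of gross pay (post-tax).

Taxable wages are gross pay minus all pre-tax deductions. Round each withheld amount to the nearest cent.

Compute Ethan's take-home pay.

$1,621.86

HSA contribution: $84.79
Transit benefit: $36.44
Pre-tax total = $84.79 + $36.44 = $121.23
Taxable wages = $3,720.46 − $121.23 = $3,599.23
Local income tax: $3,599.23 × 0.012 = $43.19
Federal income tax: $3,599.23 × 0.2719 = $978.63
State income tax: $3,599.23 × 0.0343 = $123.45
Social Security (OASDI): $3,720.46 × 0.06 = $223.23
State unemployment insurance (employee share): $3,720.46 × 0.0032 = $11.91
Parking fee: $269.19
Garnishment: $3,720.46 × 0.0504 = $187.51
Roth 401(k) contribution: $3,720.46 × 0.0377 = $140.26
(Employer's $503.61 toward parking fee is not withheld from the employee.)
Total deductions = $84.79 + $36.44 + $43.19 + $978.63 + $123.45 + $223.23 + $11.91 + $269.19 + $187.51 + $140.26 = $2,098.60
Net pay = $3,720.46 − $2,098.60 = $1,621.86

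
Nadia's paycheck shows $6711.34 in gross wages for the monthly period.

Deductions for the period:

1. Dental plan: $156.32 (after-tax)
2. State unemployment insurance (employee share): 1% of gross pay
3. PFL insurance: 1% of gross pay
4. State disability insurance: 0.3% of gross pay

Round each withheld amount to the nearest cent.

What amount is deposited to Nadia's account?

$6400.67

State disability insurance: $6711.34 × 0.003 = $20.13
PFL insurance: $6711.34 × 0.01 = $67.11
State unemployment insurance (employee share): $6711.34 × 0.01 = $67.11
Dental plan: $156.32
Total deductions = $20.13 + $67.11 + $67.11 + $156.32 = $310.67
Net pay = $6711.34 − $310.67 = $6400.67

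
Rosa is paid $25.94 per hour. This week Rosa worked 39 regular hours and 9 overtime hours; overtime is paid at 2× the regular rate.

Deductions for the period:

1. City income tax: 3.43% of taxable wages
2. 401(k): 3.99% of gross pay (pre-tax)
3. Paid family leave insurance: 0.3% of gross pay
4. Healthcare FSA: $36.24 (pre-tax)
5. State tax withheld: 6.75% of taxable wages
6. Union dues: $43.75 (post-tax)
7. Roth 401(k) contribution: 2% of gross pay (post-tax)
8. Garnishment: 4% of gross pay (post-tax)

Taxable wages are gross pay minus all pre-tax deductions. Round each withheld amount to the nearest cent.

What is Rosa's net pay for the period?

$1105.61

Regular pay: 39 × $25.94 = $1011.66
Overtime pay: 9 × $25.94 × 2 = $466.92
Gross pay = $1011.66 + $466.92 = $1478.58
401(k): $1478.58 × 0.0399 = $59.00
Healthcare FSA: $36.24
Pre-tax total = $59.00 + $36.24 = $95.24
Taxable wages = $1478.58 − $95.24 = $1383.34
State tax withheld: $1383.34 × 0.0675 = $93.38
City income tax: $1383.34 × 0.0343 = $47.45
Paid family leave insurance: $1478.58 × 0.003 = $4.44
Roth 401(k) contribution: $1478.58 × 0.02 = $29.57
Garnishment: $1478.58 × 0.04 = $59.14
Union dues: $43.75
Total deductions = $59.00 + $36.24 + $93.38 + $47.45 + $4.44 + $29.57 + $59.14 + $43.75 = $372.97
Net pay = $1478.58 − $372.97 = $1105.61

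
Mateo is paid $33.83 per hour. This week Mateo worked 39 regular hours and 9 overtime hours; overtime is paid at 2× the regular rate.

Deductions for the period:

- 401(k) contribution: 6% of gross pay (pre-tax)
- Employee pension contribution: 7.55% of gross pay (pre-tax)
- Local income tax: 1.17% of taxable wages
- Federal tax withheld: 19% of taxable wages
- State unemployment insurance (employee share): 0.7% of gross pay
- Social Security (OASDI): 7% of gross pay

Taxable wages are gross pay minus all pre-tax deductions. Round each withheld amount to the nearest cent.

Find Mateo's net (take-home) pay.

Regular pay: 39 × $33.83 = $1,319.37
Overtime pay: 9 × $33.83 × 2 = $608.94
Gross pay = $1,319.37 + $608.94 = $1,928.31
Employee pension contribution: $1,928.31 × 0.0755 = $145.59
401(k) contribution: $1,928.31 × 0.06 = $115.70
Pre-tax total = $145.59 + $115.70 = $261.29
Taxable wages = $1,928.31 − $261.29 = $1,667.02
Local income tax: $1,667.02 × 0.0117 = $19.50
Federal tax withheld: $1,667.02 × 0.19 = $316.73
Social Security (OASDI): $1,928.31 × 0.07 = $134.98
State unemployment insurance (employee share): $1,928.31 × 0.007 = $13.50
Total deductions = $145.59 + $115.70 + $19.50 + $316.73 + $134.98 + $13.50 = $746.00
Net pay = $1,928.31 − $746.00 = $1,182.31

$1,182.31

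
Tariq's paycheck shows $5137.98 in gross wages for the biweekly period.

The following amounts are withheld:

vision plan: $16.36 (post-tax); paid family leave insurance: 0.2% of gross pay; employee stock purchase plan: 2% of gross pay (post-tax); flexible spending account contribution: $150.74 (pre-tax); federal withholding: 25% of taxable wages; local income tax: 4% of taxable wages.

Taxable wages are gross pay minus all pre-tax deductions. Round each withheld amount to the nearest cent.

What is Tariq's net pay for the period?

Flexible spending account contribution: $150.74
Taxable wages = $5137.98 − $150.74 = $4987.24
Federal withholding: $4987.24 × 0.25 = $1246.81
Local income tax: $4987.24 × 0.04 = $199.49
Paid family leave insurance: $5137.98 × 0.002 = $10.28
Employee stock purchase plan: $5137.98 × 0.02 = $102.76
Vision plan: $16.36
Total deductions = $150.74 + $1246.81 + $199.49 + $10.28 + $102.76 + $16.36 = $1726.44
Net pay = $5137.98 − $1726.44 = $3411.54

$3411.54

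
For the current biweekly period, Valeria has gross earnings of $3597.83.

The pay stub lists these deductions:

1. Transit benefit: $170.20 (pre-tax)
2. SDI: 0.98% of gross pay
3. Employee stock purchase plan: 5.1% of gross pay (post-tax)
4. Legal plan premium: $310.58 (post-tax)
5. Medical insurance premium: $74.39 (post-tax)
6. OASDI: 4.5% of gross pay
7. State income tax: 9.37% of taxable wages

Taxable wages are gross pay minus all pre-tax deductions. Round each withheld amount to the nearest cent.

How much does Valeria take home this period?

Transit benefit: $170.20
Taxable wages = $3597.83 − $170.20 = $3427.63
State income tax: $3427.63 × 0.0937 = $321.17
SDI: $3597.83 × 0.0098 = $35.26
OASDI: $3597.83 × 0.045 = $161.90
Employee stock purchase plan: $3597.83 × 0.051 = $183.49
Legal plan premium: $310.58
Medical insurance premium: $74.39
Total deductions = $170.20 + $321.17 + $35.26 + $161.90 + $183.49 + $310.58 + $74.39 = $1256.99
Net pay = $3597.83 − $1256.99 = $2340.84

$2340.84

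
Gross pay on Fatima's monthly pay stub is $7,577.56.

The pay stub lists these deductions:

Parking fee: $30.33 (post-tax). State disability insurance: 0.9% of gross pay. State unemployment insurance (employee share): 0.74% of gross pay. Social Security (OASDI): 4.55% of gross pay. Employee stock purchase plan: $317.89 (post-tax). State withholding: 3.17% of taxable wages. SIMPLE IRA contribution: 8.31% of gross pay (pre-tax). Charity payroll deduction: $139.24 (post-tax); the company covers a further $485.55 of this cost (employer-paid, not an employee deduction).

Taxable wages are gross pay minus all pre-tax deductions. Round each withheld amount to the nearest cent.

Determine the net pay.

SIMPLE IRA contribution: $7,577.56 × 0.0831 = $629.70
Taxable wages = $7,577.56 − $629.70 = $6,947.86
State withholding: $6,947.86 × 0.0317 = $220.25
State disability insurance: $7,577.56 × 0.009 = $68.20
Social Security (OASDI): $7,577.56 × 0.0455 = $344.78
State unemployment insurance (employee share): $7,577.56 × 0.0074 = $56.07
Parking fee: $30.33
Charity payroll deduction: $139.24
Employee stock purchase plan: $317.89
(Employer's $485.55 toward charity payroll deduction is not withheld from the employee.)
Total deductions = $629.70 + $220.25 + $68.20 + $344.78 + $56.07 + $30.33 + $139.24 + $317.89 = $1,806.46
Net pay = $7,577.56 − $1,806.46 = $5,771.10

$5,771.10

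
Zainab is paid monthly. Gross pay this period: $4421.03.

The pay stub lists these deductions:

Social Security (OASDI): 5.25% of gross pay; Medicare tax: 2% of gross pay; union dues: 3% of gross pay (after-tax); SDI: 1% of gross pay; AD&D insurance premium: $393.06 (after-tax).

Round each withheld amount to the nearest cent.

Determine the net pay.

$3530.61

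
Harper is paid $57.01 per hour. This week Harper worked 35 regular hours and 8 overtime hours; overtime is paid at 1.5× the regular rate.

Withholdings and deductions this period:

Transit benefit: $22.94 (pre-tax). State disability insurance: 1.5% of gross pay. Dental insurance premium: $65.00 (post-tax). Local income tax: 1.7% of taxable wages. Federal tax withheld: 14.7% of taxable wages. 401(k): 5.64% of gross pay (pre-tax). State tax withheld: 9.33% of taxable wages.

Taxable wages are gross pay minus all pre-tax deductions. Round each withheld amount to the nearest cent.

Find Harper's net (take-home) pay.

$1,755.58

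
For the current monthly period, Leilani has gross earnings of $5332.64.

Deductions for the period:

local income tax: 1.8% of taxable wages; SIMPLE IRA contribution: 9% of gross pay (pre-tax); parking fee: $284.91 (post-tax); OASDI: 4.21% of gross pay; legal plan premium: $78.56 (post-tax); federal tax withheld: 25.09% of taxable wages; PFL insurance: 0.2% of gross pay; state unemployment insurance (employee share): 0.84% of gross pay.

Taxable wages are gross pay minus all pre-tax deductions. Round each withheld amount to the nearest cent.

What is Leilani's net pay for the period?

$2904.38

SIMPLE IRA contribution: $5332.64 × 0.09 = $479.94
Taxable wages = $5332.64 − $479.94 = $4852.70
Local income tax: $4852.70 × 0.018 = $87.35
Federal tax withheld: $4852.70 × 0.2509 = $1217.54
PFL insurance: $5332.64 × 0.002 = $10.67
OASDI: $5332.64 × 0.0421 = $224.50
State unemployment insurance (employee share): $5332.64 × 0.0084 = $44.79
Legal plan premium: $78.56
Parking fee: $284.91
Total deductions = $479.94 + $87.35 + $1217.54 + $10.67 + $224.50 + $44.79 + $78.56 + $284.91 = $2428.26
Net pay = $5332.64 − $2428.26 = $2904.38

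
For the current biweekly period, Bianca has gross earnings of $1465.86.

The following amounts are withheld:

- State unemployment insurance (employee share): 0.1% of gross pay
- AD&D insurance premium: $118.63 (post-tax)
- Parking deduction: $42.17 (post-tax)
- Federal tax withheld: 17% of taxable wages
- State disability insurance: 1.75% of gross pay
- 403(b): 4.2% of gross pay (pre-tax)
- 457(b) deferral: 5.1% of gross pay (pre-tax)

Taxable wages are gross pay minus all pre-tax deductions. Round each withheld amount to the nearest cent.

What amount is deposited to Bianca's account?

403(b): $1465.86 × 0.042 = $61.57
457(b) deferral: $1465.86 × 0.051 = $74.76
Pre-tax total = $61.57 + $74.76 = $136.33
Taxable wages = $1465.86 − $136.33 = $1329.53
Federal tax withheld: $1329.53 × 0.17 = $226.02
State unemployment insurance (employee share): $1465.86 × 0.001 = $1.47
State disability insurance: $1465.86 × 0.0175 = $25.65
Parking deduction: $42.17
AD&D insurance premium: $118.63
Total deductions = $61.57 + $74.76 + $226.02 + $1.47 + $25.65 + $42.17 + $118.63 = $550.27
Net pay = $1465.86 − $550.27 = $915.59

$915.59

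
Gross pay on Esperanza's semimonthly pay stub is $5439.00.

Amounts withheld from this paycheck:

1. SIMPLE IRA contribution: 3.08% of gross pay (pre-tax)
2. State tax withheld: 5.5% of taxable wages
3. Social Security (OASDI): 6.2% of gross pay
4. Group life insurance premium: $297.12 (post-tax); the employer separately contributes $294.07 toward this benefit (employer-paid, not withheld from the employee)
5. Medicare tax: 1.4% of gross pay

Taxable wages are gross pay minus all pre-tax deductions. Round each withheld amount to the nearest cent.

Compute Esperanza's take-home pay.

$4271.06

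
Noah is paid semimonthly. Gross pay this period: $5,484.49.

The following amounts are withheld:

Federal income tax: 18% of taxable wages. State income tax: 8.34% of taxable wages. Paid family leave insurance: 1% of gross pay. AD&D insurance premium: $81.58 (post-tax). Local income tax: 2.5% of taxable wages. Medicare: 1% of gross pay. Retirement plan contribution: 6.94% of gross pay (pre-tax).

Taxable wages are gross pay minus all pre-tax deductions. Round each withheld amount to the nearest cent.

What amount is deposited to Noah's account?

Retirement plan contribution: $5,484.49 × 0.0694 = $380.62
Taxable wages = $5,484.49 − $380.62 = $5,103.87
Local income tax: $5,103.87 × 0.025 = $127.60
State income tax: $5,103.87 × 0.0834 = $425.66
Federal income tax: $5,103.87 × 0.18 = $918.70
Paid family leave insurance: $5,484.49 × 0.01 = $54.84
Medicare: $5,484.49 × 0.01 = $54.84
AD&D insurance premium: $81.58
Total deductions = $380.62 + $127.60 + $425.66 + $918.70 + $54.84 + $54.84 + $81.58 = $2,043.84
Net pay = $5,484.49 − $2,043.84 = $3,440.65

$3,440.65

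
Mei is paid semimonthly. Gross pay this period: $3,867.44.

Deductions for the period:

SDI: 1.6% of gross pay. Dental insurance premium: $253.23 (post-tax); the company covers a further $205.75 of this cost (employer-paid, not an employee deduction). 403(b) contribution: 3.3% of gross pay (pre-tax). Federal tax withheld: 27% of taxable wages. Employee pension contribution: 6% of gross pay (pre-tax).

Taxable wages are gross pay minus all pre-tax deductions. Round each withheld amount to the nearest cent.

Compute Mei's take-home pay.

Employee pension contribution: $3,867.44 × 0.06 = $232.05
403(b) contribution: $3,867.44 × 0.033 = $127.63
Pre-tax total = $232.05 + $127.63 = $359.68
Taxable wages = $3,867.44 − $359.68 = $3,507.76
Federal tax withheld: $3,507.76 × 0.27 = $947.10
SDI: $3,867.44 × 0.016 = $61.88
Dental insurance premium: $253.23
(Employer's $205.75 toward dental insurance premium is not withheld from the employee.)
Total deductions = $232.05 + $127.63 + $947.10 + $61.88 + $253.23 = $1,621.89
Net pay = $3,867.44 − $1,621.89 = $2,245.55

$2,245.55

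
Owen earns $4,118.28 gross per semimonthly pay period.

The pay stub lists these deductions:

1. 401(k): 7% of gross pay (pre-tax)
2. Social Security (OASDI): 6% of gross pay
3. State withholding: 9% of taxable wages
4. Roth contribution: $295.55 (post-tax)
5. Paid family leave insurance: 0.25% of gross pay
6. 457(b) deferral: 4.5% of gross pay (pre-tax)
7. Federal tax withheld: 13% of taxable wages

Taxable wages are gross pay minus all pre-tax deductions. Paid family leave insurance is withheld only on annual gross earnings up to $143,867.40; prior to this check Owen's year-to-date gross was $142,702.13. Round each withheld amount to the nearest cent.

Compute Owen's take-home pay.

401(k): $4,118.28 × 0.07 = $288.28
457(b) deferral: $4,118.28 × 0.045 = $185.32
Pre-tax total = $288.28 + $185.32 = $473.60
Taxable wages = $4,118.28 − $473.60 = $3,644.68
Federal tax withheld: $3,644.68 × 0.13 = $473.81
State withholding: $3,644.68 × 0.09 = $328.02
Social Security (OASDI): $4,118.28 × 0.06 = $247.10
Paid family leave insurance: only $143,867.40 − $142,702.13 = $1,165.27 of this check is subject → $1,165.27 × 0.0025 = $2.91
Roth contribution: $295.55
Total deductions = $288.28 + $185.32 + $473.81 + $328.02 + $247.10 + $2.91 + $295.55 = $1,820.99
Net pay = $4,118.28 − $1,820.99 = $2,297.29

$2,297.29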